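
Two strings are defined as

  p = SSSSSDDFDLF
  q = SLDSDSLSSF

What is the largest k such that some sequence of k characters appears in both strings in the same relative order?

6

Let dp[i][j] be the LCS length of the first i characters of p and the first j characters of q. dp[i][j] = dp[i-1][j-1]+1 when the i-th and j-th characters match, else max(dp[i-1][j], dp[i][j-1]).
    ·  S  L  D  S  D  S  L  S  S  F
 ·  0  0  0  0  0  0  0  0  0  0  0
 S  0  1  1  1  1  1  1  1  1  1  1
 S  0  1  1  1  2  2  2  2  2  2  2
 S  0  1  1  1  2  2  3  3  3  3  3
 S  0  1  1  1  2  2  3  3  4  4  4
 S  0  1  1  1  2  2  3  3  4  5  5
 D  0  1  1  2  2  3  3  3  4  5  5
 D  0  1  1  2  2  3  3  3  4  5  5
 F  0  1  1  2  2  3  3  3  4  5  6
 D  0  1  1  2  2  3  3  3  4  5  6
 L  0  1  2  2  2  3  3  4  4  5  6
 F  0  1  2  2  2  3  3  4  4  5  6
dp[11][10] = 6. One LCS (by backtracking along matches): SSSSSF.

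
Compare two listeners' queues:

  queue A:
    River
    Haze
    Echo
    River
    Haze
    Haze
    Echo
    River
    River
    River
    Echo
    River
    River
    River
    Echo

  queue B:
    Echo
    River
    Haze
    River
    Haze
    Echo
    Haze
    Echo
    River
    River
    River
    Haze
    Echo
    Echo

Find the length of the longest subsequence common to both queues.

11

Taking River (queue A #1, queue B #2) → Haze (queue A #2, queue B #3) → River (queue A #4, queue B #4) → Haze (queue A #5, queue B #5) → Haze (queue A #6, queue B #7) → Echo (queue A #7, queue B #8) → River (queue A #8, queue B #9) → River (queue A #9, queue B #10) → River (queue A #10, queue B #11) → Echo (queue A #11, queue B #13) → Echo (queue A #15, queue B #14) gives a common subsequence of length 11. dp[15][14] = 11 confirms this is the maximum.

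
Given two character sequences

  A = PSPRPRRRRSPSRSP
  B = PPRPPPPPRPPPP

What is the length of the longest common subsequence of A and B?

Taking P (A #1, B #1), then P (A #3, B #2), then R (A #4, B #3), then P (A #5, B #8), then R (A #6, B #9), then P (A #11, B #12), then P (A #15, B #13) gives a common subsequence of length 7. The LCS DP gives dp[15][13] = 7, so this is optimal.

7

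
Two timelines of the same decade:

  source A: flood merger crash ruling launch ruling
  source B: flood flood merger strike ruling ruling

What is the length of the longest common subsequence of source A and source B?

4

Pick flood at source A[1]=source B[2]; then merger at source A[2]=source B[3]; then ruling at source A[4]=source B[5]; then ruling at source A[6]=source B[6]; all 4 events appear in both, in order. The LCS DP gives dp[6][6] = 4, so this is optimal.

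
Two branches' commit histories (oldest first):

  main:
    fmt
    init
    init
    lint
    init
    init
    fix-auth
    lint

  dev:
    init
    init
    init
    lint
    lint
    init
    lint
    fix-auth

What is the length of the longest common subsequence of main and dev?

5

Match init [2,2]; then init [3,3]; then lint [4,5]; then init [5,6]; then fix-auth [7,8] — 5 commits in the same relative order in both. Since dp[8][8] = 5, nothing longer is possible.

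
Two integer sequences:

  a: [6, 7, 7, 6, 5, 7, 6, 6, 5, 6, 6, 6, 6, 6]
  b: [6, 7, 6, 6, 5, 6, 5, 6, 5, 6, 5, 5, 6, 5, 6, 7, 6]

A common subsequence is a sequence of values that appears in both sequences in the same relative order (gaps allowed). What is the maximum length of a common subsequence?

Taking 6 [1,1], 7 [2,2], 6 [4,4], 5 [5,5], 6 [7,6], 6 [8,8], 5 [9,9], 6 [10,10], 6 [11,13], 6 [12,15], 6 [14,17] gives a common subsequence of length 11. Since dp[14][17] = 11, nothing longer is possible.

11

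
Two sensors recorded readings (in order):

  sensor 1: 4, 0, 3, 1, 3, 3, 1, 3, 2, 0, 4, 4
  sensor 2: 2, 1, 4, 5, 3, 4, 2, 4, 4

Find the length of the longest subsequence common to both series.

5

One common subsequence of length 5: 4 [1,3]; then 3 [3,5]; then 2 [9,7]; then 4 [11,8]; then 4 [12,9], and the DP table's final entry dp[12][9] is also 5, so no common subsequence is longer.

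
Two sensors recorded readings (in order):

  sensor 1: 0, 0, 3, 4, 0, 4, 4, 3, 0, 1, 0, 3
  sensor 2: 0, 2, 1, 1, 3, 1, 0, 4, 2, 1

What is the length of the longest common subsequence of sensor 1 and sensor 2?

5

Match 0 [1,1] → 3 [3,5] → 0 [5,7] → 4 [6,8] → 1 [10,10] — 5 values in the same relative order in both. dp[12][10] = 5 confirms this is the maximum.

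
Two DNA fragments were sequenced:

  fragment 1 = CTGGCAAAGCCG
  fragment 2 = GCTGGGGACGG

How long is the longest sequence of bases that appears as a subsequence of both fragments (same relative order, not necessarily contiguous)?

7

Match C (fragment 1 #1, fragment 2 #2); then T (fragment 1 #2, fragment 2 #3); then G (fragment 1 #3, fragment 2 #6); then G (fragment 1 #4, fragment 2 #7); then C (fragment 1 #5, fragment 2 #9); then G (fragment 1 #9, fragment 2 #10); then G (fragment 1 #12, fragment 2 #11) — 7 bases in the same relative order in both, and the DP table's final entry dp[12][11] is also 7, so no common subsequence is longer.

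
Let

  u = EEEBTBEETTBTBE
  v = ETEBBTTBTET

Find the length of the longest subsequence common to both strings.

Match E (u #1, v #1) → E (u #3, v #3) → B (u #4, v #4) → B (u #6, v #5) → T (u #9, v #6) → T (u #10, v #7) → B (u #11, v #8) → T (u #12, v #9) → E (u #14, v #10) — 9 characters in the same relative order in both. dp[14][11] = 9 confirms this is the maximum.

9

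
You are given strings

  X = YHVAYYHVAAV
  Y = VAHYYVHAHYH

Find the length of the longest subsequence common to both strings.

Taking V at X[3]=Y[1] → A at X[4]=Y[2] → Y at X[5]=Y[4] → Y at X[6]=Y[5] → H at X[7]=Y[7] → A at X[9]=Y[8] gives a common subsequence of length 6. The LCS DP gives dp[11][11] = 6, so this is optimal.

6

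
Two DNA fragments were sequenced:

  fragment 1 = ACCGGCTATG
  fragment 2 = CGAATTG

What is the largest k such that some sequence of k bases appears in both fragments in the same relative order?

Match C [3,1]; then G [4,2]; then T [7,5]; then T [9,6]; then G [10,7] — 5 bases in the same relative order in both. dp[10][7] = 5 confirms this is the maximum.

5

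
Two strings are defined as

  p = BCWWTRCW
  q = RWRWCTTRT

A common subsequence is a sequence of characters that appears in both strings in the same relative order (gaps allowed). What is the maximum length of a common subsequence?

4

Match W (p #3, q #2); then W (p #4, q #4); then T (p #5, q #7); then R (p #6, q #8) — 4 characters in the same relative order in both. The LCS DP gives dp[8][9] = 4, so this is optimal.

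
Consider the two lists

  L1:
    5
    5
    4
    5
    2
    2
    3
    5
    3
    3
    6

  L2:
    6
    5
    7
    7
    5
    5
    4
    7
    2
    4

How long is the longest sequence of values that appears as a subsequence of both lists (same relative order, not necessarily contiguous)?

4

One common subsequence of length 4: 5 (L1 #1, L2 #5), 5 (L1 #2, L2 #6), 4 (L1 #3, L2 #7), 2 (L1 #5, L2 #9). The LCS DP gives dp[11][10] = 4, so this is optimal.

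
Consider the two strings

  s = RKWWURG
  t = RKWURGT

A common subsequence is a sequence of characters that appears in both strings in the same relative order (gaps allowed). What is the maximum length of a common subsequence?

6

Pick R at s[1]=t[1], K at s[2]=t[2], W at s[4]=t[3], U at s[5]=t[4], R at s[6]=t[5], G at s[7]=t[6]; all 6 characters appear in both, in order. Since dp[7][7] = 6, nothing longer is possible.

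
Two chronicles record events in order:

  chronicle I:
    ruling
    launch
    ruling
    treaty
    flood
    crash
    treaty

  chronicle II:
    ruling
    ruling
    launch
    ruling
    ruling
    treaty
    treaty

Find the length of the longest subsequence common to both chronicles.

Match ruling (chronicle I #1, chronicle II #2); then launch (chronicle I #2, chronicle II #3); then ruling (chronicle I #3, chronicle II #5); then treaty (chronicle I #4, chronicle II #6); then treaty (chronicle I #7, chronicle II #7) — 5 events in the same relative order in both, and the DP table's final entry dp[7][7] is also 5, so no common subsequence is longer.

5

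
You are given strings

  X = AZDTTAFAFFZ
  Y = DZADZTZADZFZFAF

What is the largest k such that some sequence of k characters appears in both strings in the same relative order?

Match A at X[1]=Y[3]; then Z at X[2]=Y[5]; then T at X[4]=Y[6]; then A at X[6]=Y[8]; then F at X[7]=Y[13]; then A at X[8]=Y[14]; then F at X[10]=Y[15] — 7 characters in the same relative order in both. The LCS DP gives dp[11][15] = 7, so this is optimal.

7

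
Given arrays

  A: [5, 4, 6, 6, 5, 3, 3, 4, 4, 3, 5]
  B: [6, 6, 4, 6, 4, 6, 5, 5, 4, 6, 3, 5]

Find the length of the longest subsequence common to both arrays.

Pick 4 (A #2, B #3), then 6 (A #3, B #4), then 6 (A #4, B #6), then 5 (A #5, B #8), then 4 (A #8, B #9), then 3 (A #10, B #11), then 5 (A #11, B #12); all 7 values appear in both, in order, and the DP table's final entry dp[11][12] is also 7, so no common subsequence is longer.

7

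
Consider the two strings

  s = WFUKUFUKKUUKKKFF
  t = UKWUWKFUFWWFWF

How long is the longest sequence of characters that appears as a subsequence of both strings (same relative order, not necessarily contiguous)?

7

Taking W [1,3]; then U [3,4]; then K [4,6]; then U [5,8]; then F [6,9]; then F [15,12]; then F [16,14] gives a common subsequence of length 7. The LCS DP gives dp[16][14] = 7, so this is optimal.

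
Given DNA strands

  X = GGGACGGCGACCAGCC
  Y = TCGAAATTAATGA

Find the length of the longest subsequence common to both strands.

5

Pick G at X[1]=Y[3], A at X[4]=Y[6], A at X[10]=Y[9], A at X[13]=Y[10], G at X[14]=Y[12]; all 5 bases appear in both, in order. Since dp[16][13] = 5, nothing longer is possible.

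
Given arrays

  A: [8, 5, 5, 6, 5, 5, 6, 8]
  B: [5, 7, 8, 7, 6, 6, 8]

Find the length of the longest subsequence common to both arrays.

Let dp[i][j] be the LCS length of the first i values of A and the first j values of B. dp[i][j] = dp[i-1][j-1]+1 when the i-th and j-th values match, else max(dp[i-1][j], dp[i][j-1]).
    ·  5  7  8  7  6  6  8
 ·  0  0  0  0  0  0  0  0
 8  0  0  0  1  1  1  1  1
 5  0  1  1  1  1  1  1  1
 5  0  1  1  1  1  1  1  1
 6  0  1  1  1  1  2  2  2
 5  0  1  1  1  1  2  2  2
 5  0  1  1  1  1  2  2  2
 6  0  1  1  1  1  2  3  3
 8  0  1  1  2  2  2  3  4
dp[8][7] = 4. One LCS (by backtracking along matches): 8, 6, 6, 8.

4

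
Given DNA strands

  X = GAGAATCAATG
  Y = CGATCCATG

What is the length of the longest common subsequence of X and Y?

7

Match G [3,2], A [5,3], T [6,4], C [7,6], A [9,7], T [10,8], G [11,9] — 7 bases in the same relative order in both. Since dp[11][9] = 7, nothing longer is possible.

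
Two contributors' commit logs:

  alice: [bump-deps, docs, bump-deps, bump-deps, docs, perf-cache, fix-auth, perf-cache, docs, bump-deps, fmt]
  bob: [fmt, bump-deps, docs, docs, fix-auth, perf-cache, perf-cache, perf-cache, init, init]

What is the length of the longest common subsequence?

One common subsequence of length 5: bump-deps [1,2], then docs [2,3], then docs [5,4], then perf-cache [6,7], then perf-cache [8,8]. Since dp[11][10] = 5, nothing longer is possible.

5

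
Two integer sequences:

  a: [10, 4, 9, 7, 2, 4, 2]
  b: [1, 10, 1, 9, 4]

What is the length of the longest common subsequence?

3

Taking 10 (a #1, b #2), 9 (a #3, b #4), 4 (a #6, b #5) gives a common subsequence of length 3. Since dp[7][5] = 3, nothing longer is possible.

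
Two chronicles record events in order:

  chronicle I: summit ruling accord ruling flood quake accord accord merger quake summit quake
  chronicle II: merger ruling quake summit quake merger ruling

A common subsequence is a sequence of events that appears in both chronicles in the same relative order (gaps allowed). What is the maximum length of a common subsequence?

Pick ruling [4,2] → quake [10,3] → summit [11,4] → quake [12,5]; all 4 events appear in both, in order. The LCS DP gives dp[12][7] = 4, so this is optimal.

4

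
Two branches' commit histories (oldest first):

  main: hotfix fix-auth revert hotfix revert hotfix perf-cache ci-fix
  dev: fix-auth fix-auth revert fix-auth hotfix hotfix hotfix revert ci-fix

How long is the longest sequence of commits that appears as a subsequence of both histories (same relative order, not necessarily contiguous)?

5

Match fix-auth at main[2]=dev[2]; then revert at main[3]=dev[3]; then hotfix at main[4]=dev[7]; then revert at main[5]=dev[8]; then ci-fix at main[8]=dev[9] — 5 commits in the same relative order in both. dp[8][9] = 5 confirms this is the maximum.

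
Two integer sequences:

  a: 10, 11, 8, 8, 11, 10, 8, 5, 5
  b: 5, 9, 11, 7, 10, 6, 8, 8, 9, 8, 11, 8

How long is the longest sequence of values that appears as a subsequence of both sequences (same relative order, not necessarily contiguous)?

5

Let dp[i][j] be the LCS length of the first i values of a and the first j values of b. dp[i][j] = dp[i-1][j-1]+1 when the i-th and j-th values match, else max(dp[i-1][j], dp[i][j-1]).
    ·  5  9 11  7 10  6  8  8  9  8 11  8
 ·  0  0  0  0  0  0  0  0  0  0  0  0  0
10  0  0  0  0  0  1  1  1  1  1  1  1  1
11  0  0  0  1  1  1  1  1  1  1  1  2  2
 8  0  0  0  1  1  1  1  2  2  2  2  2  3
 8  0  0  0  1  1  1  1  2  3  3  3  3  3
11  0  0  0  1  1  1  1  2  3  3  3  4  4
10  0  0  0  1  1  2  2  2  3  3  3  4  4
 8  0  0  0  1  1  2  2  3  3  3  4  4  5
 5  0  1  1  1  1  2  2  3  3  3  4  4  5
 5  0  1  1  1  1  2  2  3  3  3  4  4  5
dp[9][12] = 5. One LCS (by backtracking along matches): 10, 8, 8, 11, 8.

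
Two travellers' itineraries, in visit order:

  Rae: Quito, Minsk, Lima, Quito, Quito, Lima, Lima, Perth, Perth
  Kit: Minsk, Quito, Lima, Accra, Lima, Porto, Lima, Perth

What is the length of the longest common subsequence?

5

Pick Quito [1,2] → Lima [3,3] → Lima [6,5] → Lima [7,7] → Perth [9,8]; all 5 stops appear in both, in order. Since dp[9][8] = 5, nothing longer is possible.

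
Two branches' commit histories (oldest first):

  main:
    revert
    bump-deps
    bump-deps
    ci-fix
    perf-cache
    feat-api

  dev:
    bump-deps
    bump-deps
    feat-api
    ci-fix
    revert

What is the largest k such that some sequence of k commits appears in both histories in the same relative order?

3

Match bump-deps at main[2]=dev[1], then bump-deps at main[3]=dev[2], then ci-fix at main[4]=dev[4] — 3 commits in the same relative order in both. The LCS DP gives dp[6][5] = 3, so this is optimal.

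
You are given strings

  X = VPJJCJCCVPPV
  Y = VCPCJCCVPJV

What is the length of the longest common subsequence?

9

Let dp[i][j] be the LCS length of the first i characters of X and the first j characters of Y. dp[i][j] = dp[i-1][j-1]+1 when the i-th and j-th characters match, else max(dp[i-1][j], dp[i][j-1]).
    ·  V  C  P  C  J  C  C  V  P  J  V
 ·  0  0  0  0  0  0  0  0  0  0  0  0
 V  0  1  1  1  1  1  1  1  1  1  1  1
 P  0  1  1  2  2  2  2  2  2  2  2  2
 J  0  1  1  2  2  3  3  3  3  3  3  3
 J  0  1  1  2  2  3  3  3  3  3  4  4
 C  0  1  2  2  3  3  4  4  4  4  4  4
 J  0  1  2  2  3  4  4  4  4  4  5  5
 C  0  1  2  2  3  4  5  5  5  5  5  5
 C  0  1  2  2  3  4  5  6  6  6  6  6
 V  0  1  2  2  3  4  5  6  7  7  7  7
 P  0  1  2  3  3  4  5  6  7  8  8  8
 P  0  1  2  3  3  4  5  6  7  8  8  8
 V  0  1  2  3  3  4  5  6  7  8  8  9
dp[12][11] = 9. One LCS (by backtracking along matches): VPCJCCVPV.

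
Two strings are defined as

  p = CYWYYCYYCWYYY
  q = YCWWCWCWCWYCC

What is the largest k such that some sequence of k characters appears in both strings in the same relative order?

Pick C [1,5], then W [3,6], then C [6,7], then C [9,9], then W [10,10], then Y [11,11]; all 6 characters appear in both, in order. Since dp[13][13] = 6, nothing longer is possible.

6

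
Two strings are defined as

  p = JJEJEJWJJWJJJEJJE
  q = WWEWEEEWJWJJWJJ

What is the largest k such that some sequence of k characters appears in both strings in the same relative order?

Taking E [3,6]; then E [5,7]; then J [6,9]; then W [7,10]; then J [8,11]; then J [9,12]; then W [10,13]; then J [15,14]; then J [16,15] gives a common subsequence of length 9, and the DP table's final entry dp[17][15] is also 9, so no common subsequence is longer.

9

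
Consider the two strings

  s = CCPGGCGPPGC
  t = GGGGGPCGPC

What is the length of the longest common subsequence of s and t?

Pick G (s #4, t #4), G (s #5, t #5), C (s #6, t #7), G (s #7, t #8), P (s #9, t #9), C (s #11, t #10); all 6 characters appear in both, in order. Since dp[11][10] = 6, nothing longer is possible.

6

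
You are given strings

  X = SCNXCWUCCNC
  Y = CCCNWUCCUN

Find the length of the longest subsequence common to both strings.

Let dp[i][j] be the LCS length of the first i characters of X and the first j characters of Y. dp[i][j] = dp[i-1][j-1]+1 when the i-th and j-th characters match, else max(dp[i-1][j], dp[i][j-1]).
    ·  C  C  C  N  W  U  C  C  U  N
 ·  0  0  0  0  0  0  0  0  0  0  0
 S  0  0  0  0  0  0  0  0  0  0  0
 C  0  1  1  1  1  1  1  1  1  1  1
 N  0  1  1  1  2  2  2  2  2  2  2
 X  0  1  1  1  2  2  2  2  2  2  2
 C  0  1  2  2  2  2  2  3  3  3  3
 W  0  1  2  2  2  3  3  3  3  3  3
 U  0  1  2  2  2  3  4  4  4  4  4
 C  0  1  2  3  3  3  4  5  5  5  5
 C  0  1  2  3  3  3  4  5  6  6  6
 N  0  1  2  3  4  4  4  5  6  6  7
 C  0  1  2  3  4  4  4  5  6  6  7
dp[11][10] = 7. One LCS (by backtracking along matches): CNWUCCN.

7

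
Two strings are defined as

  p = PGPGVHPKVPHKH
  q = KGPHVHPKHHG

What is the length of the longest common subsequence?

Pick G at p[2]=q[2], then P at p[3]=q[3], then V at p[5]=q[5], then H at p[6]=q[6], then P at p[7]=q[7], then K at p[8]=q[8], then H at p[11]=q[9], then H at p[13]=q[10]; all 8 characters appear in both, in order. The LCS DP gives dp[13][11] = 8, so this is optimal.

8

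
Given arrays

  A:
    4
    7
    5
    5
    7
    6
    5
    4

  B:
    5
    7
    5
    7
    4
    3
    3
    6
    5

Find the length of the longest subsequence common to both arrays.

One common subsequence of length 5: 7 at A[2]=B[2] → 5 at A[4]=B[3] → 7 at A[5]=B[4] → 6 at A[6]=B[8] → 5 at A[7]=B[9]. dp[8][9] = 5 confirms this is the maximum.

5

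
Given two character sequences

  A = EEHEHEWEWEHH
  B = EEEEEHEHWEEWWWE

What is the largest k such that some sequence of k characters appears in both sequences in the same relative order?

Match E (A #1, B #4), E (A #2, B #5), H (A #3, B #6), E (A #4, B #7), H (A #5, B #8), E (A #6, B #11), W (A #7, B #13), W (A #9, B #14), E (A #10, B #15) — 9 characters in the same relative order in both, and the DP table's final entry dp[12][15] is also 9, so no common subsequence is longer.

9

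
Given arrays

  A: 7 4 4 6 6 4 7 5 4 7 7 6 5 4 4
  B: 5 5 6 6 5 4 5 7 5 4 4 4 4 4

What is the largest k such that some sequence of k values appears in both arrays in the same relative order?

Match 6 (A #4, B #3), 6 (A #5, B #4), 4 (A #6, B #6), 7 (A #7, B #8), 5 (A #8, B #9), 4 (A #9, B #12), 4 (A #14, B #13), 4 (A #15, B #14) — 8 values in the same relative order in both. Since dp[15][14] = 8, nothing longer is possible.

8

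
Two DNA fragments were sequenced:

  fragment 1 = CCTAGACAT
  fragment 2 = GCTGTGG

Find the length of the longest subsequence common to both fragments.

Let dp[i][j] be the LCS length of the first i bases of fragment 1 and the first j bases of fragment 2. dp[i][j] = dp[i-1][j-1]+1 when the i-th and j-th bases match, else max(dp[i-1][j], dp[i][j-1]).
    ·  G  C  T  G  T  G  G
 ·  0  0  0  0  0  0  0  0
 C  0  0  1  1  1  1  1  1
 C  0  0  1  1  1  1  1  1
 T  0  0  1  2  2  2  2  2
 A  0  0  1  2  2  2  2  2
 G  0  1  1  2  3  3  3  3
 A  0  1  1  2  3  3  3  3
 C  0  1  2  2  3  3  3  3
 A  0  1  2  2  3  3  3  3
 T  0  1  2  3  3  4  4  4
dp[9][7] = 4. One LCS (by backtracking along matches): CTGT.

4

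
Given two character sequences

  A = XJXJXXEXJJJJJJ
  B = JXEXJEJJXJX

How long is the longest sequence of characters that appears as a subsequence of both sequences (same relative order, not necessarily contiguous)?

8

Taking J (A #4, B #1), X (A #6, B #2), E (A #7, B #3), X (A #8, B #4), J (A #9, B #5), J (A #10, B #7), J (A #11, B #8), J (A #12, B #10) gives a common subsequence of length 8. Since dp[14][11] = 8, nothing longer is possible.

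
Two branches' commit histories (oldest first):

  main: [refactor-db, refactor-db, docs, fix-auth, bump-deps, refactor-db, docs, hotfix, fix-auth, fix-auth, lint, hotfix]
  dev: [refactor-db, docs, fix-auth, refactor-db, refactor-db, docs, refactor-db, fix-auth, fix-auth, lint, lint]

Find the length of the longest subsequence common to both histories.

8

Taking refactor-db at main[2]=dev[1], then docs at main[3]=dev[2], then fix-auth at main[4]=dev[3], then refactor-db at main[6]=dev[5], then docs at main[7]=dev[6], then fix-auth at main[9]=dev[8], then fix-auth at main[10]=dev[9], then lint at main[11]=dev[11] gives a common subsequence of length 8. The LCS DP gives dp[12][11] = 8, so this is optimal.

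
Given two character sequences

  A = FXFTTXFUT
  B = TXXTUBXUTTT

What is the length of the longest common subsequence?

Match X [2,3]; then T [4,4]; then X [6,7]; then U [8,8]; then T [9,11] — 5 characters in the same relative order in both. Since dp[9][11] = 5, nothing longer is possible.

5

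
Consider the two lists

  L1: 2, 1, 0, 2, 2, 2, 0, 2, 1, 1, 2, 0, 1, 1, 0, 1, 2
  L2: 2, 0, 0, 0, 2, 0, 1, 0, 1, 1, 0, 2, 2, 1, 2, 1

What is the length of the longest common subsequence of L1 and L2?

Pick 2 at L1[1]=L2[1], then 0 at L1[3]=L2[4], then 2 at L1[6]=L2[5], then 0 at L1[7]=L2[6], then 1 at L1[10]=L2[7], then 0 at L1[12]=L2[8], then 1 at L1[13]=L2[9], then 1 at L1[14]=L2[10], then 0 at L1[15]=L2[11], then 1 at L1[16]=L2[14], then 2 at L1[17]=L2[15]; all 11 values appear in both, in order. Since dp[17][16] = 11, nothing longer is possible.

11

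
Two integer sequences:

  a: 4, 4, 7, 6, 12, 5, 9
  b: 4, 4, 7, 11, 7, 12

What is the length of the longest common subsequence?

4

Let dp[i][j] be the LCS length of the first i values of a and the first j values of b. dp[i][j] = dp[i-1][j-1]+1 when the i-th and j-th values match, else max(dp[i-1][j], dp[i][j-1]).
    ·  4  4  7 11  7 12
 ·  0  0  0  0  0  0  0
 4  0  1  1  1  1  1  1
 4  0  1  2  2  2  2  2
 7  0  1  2  3  3  3  3
 6  0  1  2  3  3  3  3
12  0  1  2  3  3  3  4
 5  0  1  2  3  3  3  4
 9  0  1  2  3  3  3  4
dp[7][6] = 4. One LCS (by backtracking along matches): 4, 4, 7, 12.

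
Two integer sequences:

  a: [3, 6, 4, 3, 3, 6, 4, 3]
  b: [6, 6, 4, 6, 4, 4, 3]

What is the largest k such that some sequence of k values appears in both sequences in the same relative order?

5

Match 6 at a[2]=b[2], 4 at a[3]=b[3], 6 at a[6]=b[4], 4 at a[7]=b[6], 3 at a[8]=b[7] — 5 values in the same relative order in both, and the DP table's final entry dp[8][7] is also 5, so no common subsequence is longer.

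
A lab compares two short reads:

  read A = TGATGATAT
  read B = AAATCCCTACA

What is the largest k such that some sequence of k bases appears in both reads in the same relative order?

4

Pick T at read A[1]=read B[4], then T at read A[4]=read B[8], then A at read A[6]=read B[9], then A at read A[8]=read B[11]; all 4 bases appear in both, in order, and the DP table's final entry dp[9][11] is also 4, so no common subsequence is longer.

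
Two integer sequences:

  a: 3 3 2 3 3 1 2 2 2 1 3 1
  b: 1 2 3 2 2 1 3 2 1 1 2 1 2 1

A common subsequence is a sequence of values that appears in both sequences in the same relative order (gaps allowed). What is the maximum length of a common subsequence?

Taking 3 at a[1]=b[3], then 3 at a[2]=b[7], then 2 at a[3]=b[8], then 1 at a[6]=b[10], then 2 at a[7]=b[11], then 2 at a[9]=b[13], then 1 at a[12]=b[14] gives a common subsequence of length 7. dp[12][14] = 7 confirms this is the maximum.

7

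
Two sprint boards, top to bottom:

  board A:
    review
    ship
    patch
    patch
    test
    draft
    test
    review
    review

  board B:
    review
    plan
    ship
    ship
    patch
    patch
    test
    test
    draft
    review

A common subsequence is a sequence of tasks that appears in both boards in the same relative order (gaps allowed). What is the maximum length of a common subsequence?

One common subsequence of length 7: review (board A #1, board B #1), then ship (board A #2, board B #4), then patch (board A #3, board B #5), then patch (board A #4, board B #6), then test (board A #5, board B #8), then draft (board A #6, board B #9), then review (board A #9, board B #10). Since dp[9][10] = 7, nothing longer is possible.

7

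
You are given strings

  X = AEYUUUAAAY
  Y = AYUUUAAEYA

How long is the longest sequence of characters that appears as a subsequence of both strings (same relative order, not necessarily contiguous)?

Let dp[i][j] be the LCS length of the first i characters of X and the first j characters of Y. dp[i][j] = dp[i-1][j-1]+1 when the i-th and j-th characters match, else max(dp[i-1][j], dp[i][j-1]).
    ·  A  Y  U  U  U  A  A  E  Y  A
 ·  0  0  0  0  0  0  0  0  0  0  0
 A  0  1  1  1  1  1  1  1  1  1  1
 E  0  1  1  1  1  1  1  1  2  2  2
 Y  0  1  2  2  2  2  2  2  2  3  3
 U  0  1  2  3  3  3  3  3  3  3  3
 U  0  1  2  3  4  4  4  4  4  4  4
 U  0  1  2  3  4  5  5  5  5  5  5
 A  0  1  2  3  4  5  6  6  6  6  6
 A  0  1  2  3  4  5  6  7  7  7  7
 A  0  1  2  3  4  5  6  7  7  7  8
 Y  0  1  2  3  4  5  6  7  7  8  8
dp[10][10] = 8. One LCS (by backtracking along matches): AYUUUAAA.

8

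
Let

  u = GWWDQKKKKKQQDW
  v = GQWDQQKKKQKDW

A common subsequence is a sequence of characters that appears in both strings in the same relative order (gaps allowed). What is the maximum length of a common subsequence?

One common subsequence of length 10: G (u #1, v #1) → W (u #3, v #3) → D (u #4, v #4) → Q (u #5, v #6) → K (u #6, v #7) → K (u #7, v #8) → K (u #8, v #9) → K (u #10, v #11) → D (u #13, v #12) → W (u #14, v #13). The LCS DP gives dp[14][13] = 10, so this is optimal.

10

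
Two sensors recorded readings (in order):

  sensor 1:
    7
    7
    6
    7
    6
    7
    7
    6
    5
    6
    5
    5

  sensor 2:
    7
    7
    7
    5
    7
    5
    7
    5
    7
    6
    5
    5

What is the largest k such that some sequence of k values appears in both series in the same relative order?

Let dp[i][j] be the LCS length of the first i values of sensor 1 and the first j values of sensor 2. dp[i][j] = dp[i-1][j-1]+1 when the i-th and j-th values match, else max(dp[i-1][j], dp[i][j-1]).
    ·  7  7  7  5  7  5  7  5  7  6  5  5
 ·  0  0  0  0  0  0  0  0  0  0  0  0  0
 7  0  1  1  1  1  1  1  1  1  1  1  1  1
 7  0  1  2  2  2  2  2  2  2  2  2  2  2
 6  0  1  2  2  2  2  2  2  2  2  3  3  3
 7  0  1  2  3  3  3  3  3  3  3  3  3  3
 6  0  1  2  3  3  3  3  3  3  3  4  4  4
 7  0  1  2  3  3  4  4  4  4  4  4  4  4
 7  0  1  2  3  3  4  4  5  5  5  5  5  5
 6  0  1  2  3  3  4  4  5  5  5  6  6  6
 5  0  1  2  3  4  4  5  5  6  6  6  7  7
 6  0  1  2  3  4  4  5  5  6  6  7  7  7
 5  0  1  2  3  4  4  5  5  6  6  7  8  8
 5  0  1  2  3  4  4  5  5  6  6  7  8  9
dp[12][12] = 9. One LCS (by backtracking along matches): 7, 7, 7, 7, 7, 5, 6, 5, 5.

9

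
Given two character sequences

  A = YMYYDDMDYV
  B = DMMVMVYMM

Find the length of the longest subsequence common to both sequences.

3

Pick Y (A #1, B #7), then M (A #2, B #8), then M (A #7, B #9); all 3 characters appear in both, in order. Since dp[10][9] = 3, nothing longer is possible.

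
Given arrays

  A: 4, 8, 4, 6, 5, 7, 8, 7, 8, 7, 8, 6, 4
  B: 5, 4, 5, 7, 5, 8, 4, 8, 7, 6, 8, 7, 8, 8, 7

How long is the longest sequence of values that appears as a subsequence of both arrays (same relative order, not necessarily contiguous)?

Match 4 (A #1, B #2), 8 (A #2, B #6), 4 (A #3, B #7), 6 (A #4, B #10), 7 (A #6, B #12), 8 (A #7, B #13), 8 (A #9, B #14), 7 (A #10, B #15) — 8 values in the same relative order in both. The LCS DP gives dp[13][15] = 8, so this is optimal.

8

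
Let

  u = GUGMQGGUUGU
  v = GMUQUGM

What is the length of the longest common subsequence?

Taking G at u[1]=v[1] → U at u[2]=v[3] → Q at u[5]=v[4] → U at u[9]=v[5] → G at u[10]=v[6] gives a common subsequence of length 5. Since dp[11][7] = 5, nothing longer is possible.

5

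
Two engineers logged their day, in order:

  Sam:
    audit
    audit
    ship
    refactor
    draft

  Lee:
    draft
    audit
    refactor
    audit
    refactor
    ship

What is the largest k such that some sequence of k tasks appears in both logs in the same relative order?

3

Match audit at Sam[1]=Lee[2]; then audit at Sam[2]=Lee[4]; then ship at Sam[3]=Lee[6] — 3 tasks in the same relative order in both, and the DP table's final entry dp[5][6] is also 3, so no common subsequence is longer.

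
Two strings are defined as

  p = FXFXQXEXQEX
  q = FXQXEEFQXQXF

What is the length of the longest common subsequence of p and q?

8

One common subsequence of length 8: F at p[3]=q[1] → X at p[4]=q[2] → Q at p[5]=q[3] → X at p[6]=q[4] → E at p[7]=q[6] → X at p[8]=q[9] → Q at p[9]=q[10] → X at p[11]=q[11], and the DP table's final entry dp[11][12] is also 8, so no common subsequence is longer.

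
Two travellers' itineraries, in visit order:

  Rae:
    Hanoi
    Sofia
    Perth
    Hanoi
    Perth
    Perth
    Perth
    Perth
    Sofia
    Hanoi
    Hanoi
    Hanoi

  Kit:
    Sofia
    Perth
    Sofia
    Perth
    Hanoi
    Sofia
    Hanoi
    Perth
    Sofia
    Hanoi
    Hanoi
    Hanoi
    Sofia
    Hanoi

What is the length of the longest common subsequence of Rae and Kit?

Taking Hanoi (Rae #1, Kit #5), then Sofia (Rae #2, Kit #6), then Hanoi (Rae #4, Kit #7), then Perth (Rae #8, Kit #8), then Sofia (Rae #9, Kit #9), then Hanoi (Rae #10, Kit #11), then Hanoi (Rae #11, Kit #12), then Hanoi (Rae #12, Kit #14) gives a common subsequence of length 8. The LCS DP gives dp[12][14] = 8, so this is optimal.

8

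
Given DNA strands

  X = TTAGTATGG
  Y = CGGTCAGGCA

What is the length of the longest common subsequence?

5

Taking G [4,3] → T [5,4] → A [6,6] → G [8,7] → G [9,8] gives a common subsequence of length 5. The LCS DP gives dp[9][10] = 5, so this is optimal.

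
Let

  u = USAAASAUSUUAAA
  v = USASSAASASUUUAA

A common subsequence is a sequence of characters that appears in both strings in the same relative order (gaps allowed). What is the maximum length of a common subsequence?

Pick U [1,1] → S [2,2] → A [3,3] → A [4,6] → A [5,7] → S [6,8] → A [7,9] → U [8,11] → U [10,12] → U [11,13] → A [13,14] → A [14,15]; all 12 characters appear in both, in order. Since dp[14][15] = 12, nothing longer is possible.

12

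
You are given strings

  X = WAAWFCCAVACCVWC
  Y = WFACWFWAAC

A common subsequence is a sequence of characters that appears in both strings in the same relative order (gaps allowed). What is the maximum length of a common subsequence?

Let dp[i][j] be the LCS length of the first i characters of X and the first j characters of Y. dp[i][j] = dp[i-1][j-1]+1 when the i-th and j-th characters match, else max(dp[i-1][j], dp[i][j-1]).
    ·  W  F  A  C  W  F  W  A  A  C
 ·  0  0  0  0  0  0  0  0  0  0  0
 W  0  1  1  1  1  1  1  1  1  1  1
 A  0  1  1  2  2  2  2  2  2  2  2
 A  0  1  1  2  2  2  2  2  3  3  3
 W  0  1  1  2  2  3  3  3  3  3  3
 F  0  1  2  2  2  3  4  4  4  4  4
 C  0  1  2  2  3  3  4  4  4  4  5
 C  0  1  2  2  3  3  4  4  4  4  5
 A  0  1  2  3  3  3  4  4  5  5  5
 V  0  1  2  3  3  3  4  4  5  5  5
 A  0  1  2  3  3  3  4  4  5  6  6
 C  0  1  2  3  4  4  4  4  5  6  7
 C  0  1  2  3  4  4  4  4  5  6  7
 V  0  1  2  3  4  4  4  4  5  6  7
 W  0  1  2  3  4  5  5  5  5  6  7
 C  0  1  2  3  4  5  5  5  5  6  7
dp[15][10] = 7. One LCS (by backtracking along matches): WAWFAAC.

7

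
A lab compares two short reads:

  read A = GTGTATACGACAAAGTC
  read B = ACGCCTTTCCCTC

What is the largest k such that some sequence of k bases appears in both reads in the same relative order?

Match G (read A #1, read B #3); then T (read A #2, read B #6); then T (read A #4, read B #7); then T (read A #6, read B #8); then C (read A #8, read B #10); then C (read A #11, read B #11); then T (read A #16, read B #12); then C (read A #17, read B #13) — 8 bases in the same relative order in both, and the DP table's final entry dp[17][13] is also 8, so no common subsequence is longer.

8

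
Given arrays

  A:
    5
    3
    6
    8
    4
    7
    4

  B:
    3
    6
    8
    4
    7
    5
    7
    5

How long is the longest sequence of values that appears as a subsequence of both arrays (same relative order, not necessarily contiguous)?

Match 3 (A #2, B #1); then 6 (A #3, B #2); then 8 (A #4, B #3); then 4 (A #5, B #4); then 7 (A #6, B #7) — 5 values in the same relative order in both. The LCS DP gives dp[7][8] = 5, so this is optimal.

5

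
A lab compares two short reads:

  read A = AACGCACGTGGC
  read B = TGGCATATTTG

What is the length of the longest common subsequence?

5

Taking G (read A #4, read B #3); then C (read A #5, read B #4); then A (read A #6, read B #7); then T (read A #9, read B #10); then G (read A #11, read B #11) gives a common subsequence of length 5. dp[12][11] = 5 confirms this is the maximum.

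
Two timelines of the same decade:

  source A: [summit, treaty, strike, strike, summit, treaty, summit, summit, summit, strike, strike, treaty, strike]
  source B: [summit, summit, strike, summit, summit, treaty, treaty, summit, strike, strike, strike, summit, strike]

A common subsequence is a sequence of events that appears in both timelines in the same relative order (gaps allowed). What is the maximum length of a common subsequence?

8

One common subsequence of length 8: summit (source A #1, source B #2), strike (source A #3, source B #3), summit (source A #5, source B #5), treaty (source A #6, source B #7), summit (source A #7, source B #8), strike (source A #10, source B #10), strike (source A #11, source B #11), strike (source A #13, source B #13), and the DP table's final entry dp[13][13] is also 8, so no common subsequence is longer.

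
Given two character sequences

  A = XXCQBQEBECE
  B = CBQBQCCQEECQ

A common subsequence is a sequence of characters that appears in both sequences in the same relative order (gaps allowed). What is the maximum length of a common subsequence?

7

Taking C [3,1], then Q [4,3], then B [5,4], then Q [6,8], then E [7,9], then E [9,10], then C [10,11] gives a common subsequence of length 7. dp[11][12] = 7 confirms this is the maximum.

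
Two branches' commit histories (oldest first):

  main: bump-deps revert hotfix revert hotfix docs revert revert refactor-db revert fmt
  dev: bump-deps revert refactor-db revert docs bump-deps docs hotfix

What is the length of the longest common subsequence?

4

Match bump-deps at main[1]=dev[1], revert at main[2]=dev[2], revert at main[4]=dev[4], hotfix at main[5]=dev[8] — 4 commits in the same relative order in both. dp[11][8] = 4 confirms this is the maximum.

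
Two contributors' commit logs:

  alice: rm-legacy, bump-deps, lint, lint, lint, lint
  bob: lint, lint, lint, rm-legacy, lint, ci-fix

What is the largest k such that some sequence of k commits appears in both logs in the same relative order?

Pick lint at alice[3]=bob[1], then lint at alice[4]=bob[2], then lint at alice[5]=bob[3], then lint at alice[6]=bob[5]; all 4 commits appear in both, in order, and the DP table's final entry dp[6][6] is also 4, so no common subsequence is longer.

4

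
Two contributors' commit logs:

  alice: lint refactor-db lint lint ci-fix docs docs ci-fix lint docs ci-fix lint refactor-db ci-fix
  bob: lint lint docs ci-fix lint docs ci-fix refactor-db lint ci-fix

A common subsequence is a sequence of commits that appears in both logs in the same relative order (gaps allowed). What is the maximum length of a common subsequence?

Match lint (alice #3, bob #1); then lint (alice #4, bob #2); then docs (alice #7, bob #3); then ci-fix (alice #8, bob #4); then lint (alice #9, bob #5); then docs (alice #10, bob #6); then ci-fix (alice #11, bob #7); then lint (alice #12, bob #9); then ci-fix (alice #14, bob #10) — 9 commits in the same relative order in both, and the DP table's final entry dp[14][10] is also 9, so no common subsequence is longer.

9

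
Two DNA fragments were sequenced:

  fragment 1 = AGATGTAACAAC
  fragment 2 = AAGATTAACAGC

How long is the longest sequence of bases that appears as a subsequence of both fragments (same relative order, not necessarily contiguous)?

10

Taking A at fragment 1[1]=fragment 2[2], then G at fragment 1[2]=fragment 2[3], then A at fragment 1[3]=fragment 2[4], then T at fragment 1[4]=fragment 2[5], then T at fragment 1[6]=fragment 2[6], then A at fragment 1[7]=fragment 2[7], then A at fragment 1[8]=fragment 2[8], then C at fragment 1[9]=fragment 2[9], then A at fragment 1[10]=fragment 2[10], then C at fragment 1[12]=fragment 2[12] gives a common subsequence of length 10. The LCS DP gives dp[12][12] = 10, so this is optimal.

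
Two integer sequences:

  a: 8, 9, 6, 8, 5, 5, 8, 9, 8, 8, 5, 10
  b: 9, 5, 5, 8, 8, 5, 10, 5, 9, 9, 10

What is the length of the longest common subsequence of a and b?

Let dp[i][j] be the LCS length of the first i values of a and the first j values of b. dp[i][j] = dp[i-1][j-1]+1 when the i-th and j-th values match, else max(dp[i-1][j], dp[i][j-1]).
    ·  9  5  5  8  8  5 10  5  9  9 10
 ·  0  0  0  0  0  0  0  0  0  0  0  0
 8  0  0  0  0  1  1  1  1  1  1  1  1
 9  0  1  1  1  1  1  1  1  1  2  2  2
 6  0  1  1  1  1  1  1  1  1  2  2  2
 8  0  1  1  1  2  2  2  2  2  2  2  2
 5  0  1  2  2  2  2  3  3  3  3  3  3
 5  0  1  2  3  3  3  3  3  4  4  4  4
 8  0  1  2  3  4  4  4  4  4  4  4  4
 9  0  1  2  3  4  4  4  4  4  5  5  5
 8  0  1  2  3  4  5  5  5  5  5  5  5
 8  0  1  2  3  4  5  5  5  5  5  5  5
 5  0  1  2  3  4  5  6  6  6  6  6  6
10  0  1  2  3  4  5  6  7  7  7  7  7
dp[12][11] = 7. One LCS (by backtracking along matches): 9, 5, 5, 8, 8, 5, 10.

7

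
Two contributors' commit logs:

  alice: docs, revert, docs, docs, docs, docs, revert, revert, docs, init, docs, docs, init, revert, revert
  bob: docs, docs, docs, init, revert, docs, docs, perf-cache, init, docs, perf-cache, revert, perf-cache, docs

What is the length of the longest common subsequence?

Taking docs [1,1]; then docs [3,2]; then docs [4,3]; then docs [5,6]; then docs [6,7]; then init [10,9]; then docs [11,10]; then docs [12,14] gives a common subsequence of length 8. The LCS DP gives dp[15][14] = 8, so this is optimal.

8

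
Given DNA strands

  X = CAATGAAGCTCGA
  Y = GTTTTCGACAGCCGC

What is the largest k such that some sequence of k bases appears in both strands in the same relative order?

8

Pick C [1,6], G [5,7], A [6,8], A [7,10], G [8,11], C [9,12], C [11,13], G [12,14]; all 8 bases appear in both, in order. The LCS DP gives dp[13][15] = 8, so this is optimal.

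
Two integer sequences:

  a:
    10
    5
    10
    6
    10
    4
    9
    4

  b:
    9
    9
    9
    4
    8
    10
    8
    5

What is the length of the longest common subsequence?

2

Let dp[i][j] be the LCS length of the first i values of a and the first j values of b. dp[i][j] = dp[i-1][j-1]+1 when the i-th and j-th values match, else max(dp[i-1][j], dp[i][j-1]).
    ·  9  9  9  4  8 10  8  5
 ·  0  0  0  0  0  0  0  0  0
10  0  0  0  0  0  0  1  1  1
 5  0  0  0  0  0  0  1  1  2
10  0  0  0  0  0  0  1  1  2
 6  0  0  0  0  0  0  1  1  2
10  0  0  0  0  0  0  1  1  2
 4  0  0  0  0  1  1  1  1  2
 9  0  1  1  1  1  1  1  1  2
 4  0  1  1  1  2  2  2  2  2
dp[8][8] = 2. One LCS (by backtracking along matches): 10, 5.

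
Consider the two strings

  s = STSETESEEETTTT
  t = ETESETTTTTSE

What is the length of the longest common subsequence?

9

Pick E (s #4, t #1), T (s #5, t #2), E (s #6, t #3), S (s #7, t #4), E (s #8, t #5), T (s #11, t #7), T (s #12, t #8), T (s #13, t #9), T (s #14, t #10); all 9 characters appear in both, in order. The LCS DP gives dp[14][12] = 9, so this is optimal.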